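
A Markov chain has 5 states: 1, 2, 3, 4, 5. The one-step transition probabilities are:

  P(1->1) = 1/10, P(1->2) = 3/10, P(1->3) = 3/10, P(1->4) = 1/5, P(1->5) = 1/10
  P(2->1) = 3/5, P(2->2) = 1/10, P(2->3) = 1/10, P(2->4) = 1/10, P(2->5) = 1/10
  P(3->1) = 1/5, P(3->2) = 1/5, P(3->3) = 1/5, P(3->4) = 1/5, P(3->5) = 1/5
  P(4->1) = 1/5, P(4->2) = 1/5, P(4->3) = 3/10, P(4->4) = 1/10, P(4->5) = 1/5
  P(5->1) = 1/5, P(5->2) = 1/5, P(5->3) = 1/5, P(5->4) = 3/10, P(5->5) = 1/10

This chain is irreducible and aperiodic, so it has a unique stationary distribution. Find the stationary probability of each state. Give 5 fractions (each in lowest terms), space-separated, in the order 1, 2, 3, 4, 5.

Answer: 10/39 8/39 1051/4719 830/4719 20/143

Derivation:
The stationary distribution satisfies pi = pi * P, i.e.:
  pi_1 = 1/10*pi_1 + 3/5*pi_2 + 1/5*pi_3 + 1/5*pi_4 + 1/5*pi_5
  pi_2 = 3/10*pi_1 + 1/10*pi_2 + 1/5*pi_3 + 1/5*pi_4 + 1/5*pi_5
  pi_3 = 3/10*pi_1 + 1/10*pi_2 + 1/5*pi_3 + 3/10*pi_4 + 1/5*pi_5
  pi_4 = 1/5*pi_1 + 1/10*pi_2 + 1/5*pi_3 + 1/10*pi_4 + 3/10*pi_5
  pi_5 = 1/10*pi_1 + 1/10*pi_2 + 1/5*pi_3 + 1/5*pi_4 + 1/10*pi_5
with normalization: pi_1 + pi_2 + pi_3 + pi_4 + pi_5 = 1.

Using the first 4 balance equations plus normalization, the linear system A*pi = b is:
  [-9/10, 3/5, 1/5, 1/5, 1/5] . pi = 0
  [3/10, -9/10, 1/5, 1/5, 1/5] . pi = 0
  [3/10, 1/10, -4/5, 3/10, 1/5] . pi = 0
  [1/5, 1/10, 1/5, -9/10, 3/10] . pi = 0
  [1, 1, 1, 1, 1] . pi = 1

Solving yields:
  pi_1 = 10/39
  pi_2 = 8/39
  pi_3 = 1051/4719
  pi_4 = 830/4719
  pi_5 = 20/143

Verification (pi * P):
  10/39*1/10 + 8/39*3/5 + 1051/4719*1/5 + 830/4719*1/5 + 20/143*1/5 = 10/39 = pi_1  (ok)
  10/39*3/10 + 8/39*1/10 + 1051/4719*1/5 + 830/4719*1/5 + 20/143*1/5 = 8/39 = pi_2  (ok)
  10/39*3/10 + 8/39*1/10 + 1051/4719*1/5 + 830/4719*3/10 + 20/143*1/5 = 1051/4719 = pi_3  (ok)
  10/39*1/5 + 8/39*1/10 + 1051/4719*1/5 + 830/4719*1/10 + 20/143*3/10 = 830/4719 = pi_4  (ok)
  10/39*1/10 + 8/39*1/10 + 1051/4719*1/5 + 830/4719*1/5 + 20/143*1/10 = 20/143 = pi_5  (ok)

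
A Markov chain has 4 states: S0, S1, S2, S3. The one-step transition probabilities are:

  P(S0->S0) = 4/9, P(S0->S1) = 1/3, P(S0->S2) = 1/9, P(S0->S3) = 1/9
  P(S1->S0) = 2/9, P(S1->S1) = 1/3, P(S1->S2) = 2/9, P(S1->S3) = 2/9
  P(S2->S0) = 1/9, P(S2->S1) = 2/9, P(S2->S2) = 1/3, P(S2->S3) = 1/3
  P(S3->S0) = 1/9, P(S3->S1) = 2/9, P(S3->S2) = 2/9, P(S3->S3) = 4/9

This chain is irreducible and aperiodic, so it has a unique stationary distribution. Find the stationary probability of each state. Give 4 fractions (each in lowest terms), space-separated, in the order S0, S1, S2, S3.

Answer: 10/47 13/47 21/94 27/94

Derivation:
The stationary distribution satisfies pi = pi * P, i.e.:
  pi_S0 = 4/9*pi_S0 + 2/9*pi_S1 + 1/9*pi_S2 + 1/9*pi_S3
  pi_S1 = 1/3*pi_S0 + 1/3*pi_S1 + 2/9*pi_S2 + 2/9*pi_S3
  pi_S2 = 1/9*pi_S0 + 2/9*pi_S1 + 1/3*pi_S2 + 2/9*pi_S3
  pi_S3 = 1/9*pi_S0 + 2/9*pi_S1 + 1/3*pi_S2 + 4/9*pi_S3
with normalization: pi_S0 + pi_S1 + pi_S2 + pi_S3 = 1.

Using the first 3 balance equations plus normalization, the linear system A*pi = b is:
  [-5/9, 2/9, 1/9, 1/9] . pi = 0
  [1/3, -2/3, 2/9, 2/9] . pi = 0
  [1/9, 2/9, -2/3, 2/9] . pi = 0
  [1, 1, 1, 1] . pi = 1

Solving yields:
  pi_S0 = 10/47
  pi_S1 = 13/47
  pi_S2 = 21/94
  pi_S3 = 27/94

Verification (pi * P):
  10/47*4/9 + 13/47*2/9 + 21/94*1/9 + 27/94*1/9 = 10/47 = pi_S0  (ok)
  10/47*1/3 + 13/47*1/3 + 21/94*2/9 + 27/94*2/9 = 13/47 = pi_S1  (ok)
  10/47*1/9 + 13/47*2/9 + 21/94*1/3 + 27/94*2/9 = 21/94 = pi_S2  (ok)
  10/47*1/9 + 13/47*2/9 + 21/94*1/3 + 27/94*4/9 = 27/94 = pi_S3  (ok)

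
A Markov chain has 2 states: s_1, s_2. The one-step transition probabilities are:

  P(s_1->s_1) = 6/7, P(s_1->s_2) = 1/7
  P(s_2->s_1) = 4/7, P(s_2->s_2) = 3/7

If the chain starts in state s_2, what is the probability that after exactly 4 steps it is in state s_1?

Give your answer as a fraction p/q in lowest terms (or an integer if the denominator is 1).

Computing P^4 by repeated multiplication:
P^1 =
  s_1: [6/7, 1/7]
  s_2: [4/7, 3/7]
P^2 =
  s_1: [40/49, 9/49]
  s_2: [36/49, 13/49]
P^3 =
  s_1: [276/343, 67/343]
  s_2: [268/343, 75/343]
P^4 =
  s_1: [1924/2401, 477/2401]
  s_2: [1908/2401, 493/2401]

(P^4)[s_2 -> s_1] = 1908/2401

Answer: 1908/2401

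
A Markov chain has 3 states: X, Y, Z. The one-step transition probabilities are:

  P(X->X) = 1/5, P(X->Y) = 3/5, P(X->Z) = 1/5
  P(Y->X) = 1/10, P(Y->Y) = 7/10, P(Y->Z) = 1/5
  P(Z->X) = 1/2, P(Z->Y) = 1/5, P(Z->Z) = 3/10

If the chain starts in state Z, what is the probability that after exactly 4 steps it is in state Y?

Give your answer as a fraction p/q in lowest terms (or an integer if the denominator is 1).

Computing P^4 by repeated multiplication:
P^1 =
  X: [1/5, 3/5, 1/5]
  Y: [1/10, 7/10, 1/5]
  Z: [1/2, 1/5, 3/10]
P^2 =
  X: [1/5, 29/50, 11/50]
  Y: [19/100, 59/100, 11/50]
  Z: [27/100, 1/2, 23/100]
P^3 =
  X: [26/125, 57/100, 111/500]
  Y: [207/1000, 571/1000, 111/500]
  Z: [219/1000, 279/500, 223/1000]
P^4 =
  X: [131/625, 2841/5000, 1111/5000]
  Y: [419/2000, 5683/10000, 1111/5000]
  Z: [2111/10000, 2833/5000, 2223/10000]

(P^4)[Z -> Y] = 2833/5000

Answer: 2833/5000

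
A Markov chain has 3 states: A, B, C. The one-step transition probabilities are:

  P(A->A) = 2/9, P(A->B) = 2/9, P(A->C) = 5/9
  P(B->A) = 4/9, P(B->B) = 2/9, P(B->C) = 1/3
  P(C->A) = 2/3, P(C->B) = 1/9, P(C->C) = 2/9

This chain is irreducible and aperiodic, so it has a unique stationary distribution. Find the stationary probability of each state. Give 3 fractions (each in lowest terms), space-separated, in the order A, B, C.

Answer: 23/53 19/106 41/106

Derivation:
The stationary distribution satisfies pi = pi * P, i.e.:
  pi_A = 2/9*pi_A + 4/9*pi_B + 2/3*pi_C
  pi_B = 2/9*pi_A + 2/9*pi_B + 1/9*pi_C
  pi_C = 5/9*pi_A + 1/3*pi_B + 2/9*pi_C
with normalization: pi_A + pi_B + pi_C = 1.

Using the first 2 balance equations plus normalization, the linear system A*pi = b is:
  [-7/9, 4/9, 2/3] . pi = 0
  [2/9, -7/9, 1/9] . pi = 0
  [1, 1, 1] . pi = 1

Solving yields:
  pi_A = 23/53
  pi_B = 19/106
  pi_C = 41/106

Verification (pi * P):
  23/53*2/9 + 19/106*4/9 + 41/106*2/3 = 23/53 = pi_A  (ok)
  23/53*2/9 + 19/106*2/9 + 41/106*1/9 = 19/106 = pi_B  (ok)
  23/53*5/9 + 19/106*1/3 + 41/106*2/9 = 41/106 = pi_C  (ok)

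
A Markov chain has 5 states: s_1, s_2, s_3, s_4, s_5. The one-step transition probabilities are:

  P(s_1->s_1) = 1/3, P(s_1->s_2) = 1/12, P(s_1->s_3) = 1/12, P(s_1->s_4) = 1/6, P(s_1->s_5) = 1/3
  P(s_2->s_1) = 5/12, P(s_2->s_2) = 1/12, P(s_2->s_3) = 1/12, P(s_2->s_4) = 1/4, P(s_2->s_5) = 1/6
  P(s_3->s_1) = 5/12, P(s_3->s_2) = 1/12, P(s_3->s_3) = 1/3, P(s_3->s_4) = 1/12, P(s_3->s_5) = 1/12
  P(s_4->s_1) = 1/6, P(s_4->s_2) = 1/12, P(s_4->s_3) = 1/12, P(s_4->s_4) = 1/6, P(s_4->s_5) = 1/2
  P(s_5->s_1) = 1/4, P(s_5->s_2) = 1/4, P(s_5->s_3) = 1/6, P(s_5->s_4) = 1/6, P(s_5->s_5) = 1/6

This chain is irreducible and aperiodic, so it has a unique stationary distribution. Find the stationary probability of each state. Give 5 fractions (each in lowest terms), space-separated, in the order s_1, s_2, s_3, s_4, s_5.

Answer: 1939/6332 1205/9498 1331/9498 3145/18996 827/3166

Derivation:
The stationary distribution satisfies pi = pi * P, i.e.:
  pi_s_1 = 1/3*pi_s_1 + 5/12*pi_s_2 + 5/12*pi_s_3 + 1/6*pi_s_4 + 1/4*pi_s_5
  pi_s_2 = 1/12*pi_s_1 + 1/12*pi_s_2 + 1/12*pi_s_3 + 1/12*pi_s_4 + 1/4*pi_s_5
  pi_s_3 = 1/12*pi_s_1 + 1/12*pi_s_2 + 1/3*pi_s_3 + 1/12*pi_s_4 + 1/6*pi_s_5
  pi_s_4 = 1/6*pi_s_1 + 1/4*pi_s_2 + 1/12*pi_s_3 + 1/6*pi_s_4 + 1/6*pi_s_5
  pi_s_5 = 1/3*pi_s_1 + 1/6*pi_s_2 + 1/12*pi_s_3 + 1/2*pi_s_4 + 1/6*pi_s_5
with normalization: pi_s_1 + pi_s_2 + pi_s_3 + pi_s_4 + pi_s_5 = 1.

Using the first 4 balance equations plus normalization, the linear system A*pi = b is:
  [-2/3, 5/12, 5/12, 1/6, 1/4] . pi = 0
  [1/12, -11/12, 1/12, 1/12, 1/4] . pi = 0
  [1/12, 1/12, -2/3, 1/12, 1/6] . pi = 0
  [1/6, 1/4, 1/12, -5/6, 1/6] . pi = 0
  [1, 1, 1, 1, 1] . pi = 1

Solving yields:
  pi_s_1 = 1939/6332
  pi_s_2 = 1205/9498
  pi_s_3 = 1331/9498
  pi_s_4 = 3145/18996
  pi_s_5 = 827/3166

Verification (pi * P):
  1939/6332*1/3 + 1205/9498*5/12 + 1331/9498*5/12 + 3145/18996*1/6 + 827/3166*1/4 = 1939/6332 = pi_s_1  (ok)
  1939/6332*1/12 + 1205/9498*1/12 + 1331/9498*1/12 + 3145/18996*1/12 + 827/3166*1/4 = 1205/9498 = pi_s_2  (ok)
  1939/6332*1/12 + 1205/9498*1/12 + 1331/9498*1/3 + 3145/18996*1/12 + 827/3166*1/6 = 1331/9498 = pi_s_3  (ok)
  1939/6332*1/6 + 1205/9498*1/4 + 1331/9498*1/12 + 3145/18996*1/6 + 827/3166*1/6 = 3145/18996 = pi_s_4  (ok)
  1939/6332*1/3 + 1205/9498*1/6 + 1331/9498*1/12 + 3145/18996*1/2 + 827/3166*1/6 = 827/3166 = pi_s_5  (ok)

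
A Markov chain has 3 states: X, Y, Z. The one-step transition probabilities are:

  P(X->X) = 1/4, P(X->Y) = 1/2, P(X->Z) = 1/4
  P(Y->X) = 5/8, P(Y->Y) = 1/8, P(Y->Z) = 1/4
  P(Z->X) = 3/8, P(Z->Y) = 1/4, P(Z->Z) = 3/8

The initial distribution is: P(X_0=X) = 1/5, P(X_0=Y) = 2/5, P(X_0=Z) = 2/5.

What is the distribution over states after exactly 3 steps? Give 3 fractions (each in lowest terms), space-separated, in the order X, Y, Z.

Answer: 105/256 389/1280 183/640

Derivation:
Propagating the distribution step by step (d_{t+1} = d_t * P):
d_0 = (X=1/5, Y=2/5, Z=2/5)
  d_1[X] = 1/5*1/4 + 2/5*5/8 + 2/5*3/8 = 9/20
  d_1[Y] = 1/5*1/2 + 2/5*1/8 + 2/5*1/4 = 1/4
  d_1[Z] = 1/5*1/4 + 2/5*1/4 + 2/5*3/8 = 3/10
d_1 = (X=9/20, Y=1/4, Z=3/10)
  d_2[X] = 9/20*1/4 + 1/4*5/8 + 3/10*3/8 = 61/160
  d_2[Y] = 9/20*1/2 + 1/4*1/8 + 3/10*1/4 = 53/160
  d_2[Z] = 9/20*1/4 + 1/4*1/4 + 3/10*3/8 = 23/80
d_2 = (X=61/160, Y=53/160, Z=23/80)
  d_3[X] = 61/160*1/4 + 53/160*5/8 + 23/80*3/8 = 105/256
  d_3[Y] = 61/160*1/2 + 53/160*1/8 + 23/80*1/4 = 389/1280
  d_3[Z] = 61/160*1/4 + 53/160*1/4 + 23/80*3/8 = 183/640
d_3 = (X=105/256, Y=389/1280, Z=183/640)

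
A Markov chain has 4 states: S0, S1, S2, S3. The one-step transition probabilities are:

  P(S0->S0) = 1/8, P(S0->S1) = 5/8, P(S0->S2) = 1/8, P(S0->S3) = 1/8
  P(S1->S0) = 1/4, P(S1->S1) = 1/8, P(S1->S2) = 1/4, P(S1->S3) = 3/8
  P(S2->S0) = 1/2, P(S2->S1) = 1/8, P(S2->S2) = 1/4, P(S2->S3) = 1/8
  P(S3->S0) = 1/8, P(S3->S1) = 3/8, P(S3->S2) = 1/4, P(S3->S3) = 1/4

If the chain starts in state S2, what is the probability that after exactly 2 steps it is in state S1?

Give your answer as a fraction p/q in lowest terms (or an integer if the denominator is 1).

Computing P^2 by repeated multiplication:
P^1 =
  S0: [1/8, 5/8, 1/8, 1/8]
  S1: [1/4, 1/8, 1/4, 3/8]
  S2: [1/2, 1/8, 1/4, 1/8]
  S3: [1/8, 3/8, 1/4, 1/4]
P^2 =
  S0: [1/4, 7/32, 15/64, 19/64]
  S1: [15/64, 11/32, 7/32, 13/64]
  S2: [15/64, 13/32, 3/16, 11/64]
  S3: [17/64, 1/4, 15/64, 1/4]

(P^2)[S2 -> S1] = 13/32

Answer: 13/32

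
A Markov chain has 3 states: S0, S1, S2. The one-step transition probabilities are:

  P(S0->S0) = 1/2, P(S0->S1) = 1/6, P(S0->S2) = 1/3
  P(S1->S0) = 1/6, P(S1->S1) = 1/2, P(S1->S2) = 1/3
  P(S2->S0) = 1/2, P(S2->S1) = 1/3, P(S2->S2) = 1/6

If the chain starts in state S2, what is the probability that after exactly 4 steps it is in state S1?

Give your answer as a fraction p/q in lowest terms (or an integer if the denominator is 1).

Computing P^4 by repeated multiplication:
P^1 =
  S0: [1/2, 1/6, 1/3]
  S1: [1/6, 1/2, 1/3]
  S2: [1/2, 1/3, 1/6]
P^2 =
  S0: [4/9, 5/18, 5/18]
  S1: [1/3, 7/18, 5/18]
  S2: [7/18, 11/36, 11/36]
P^3 =
  S0: [11/27, 11/36, 31/108]
  S1: [10/27, 37/108, 31/108]
  S2: [43/108, 23/72, 61/216]
P^4 =
  S0: [43/108, 205/648, 185/648]
  S1: [125/324, 71/216, 185/648]
  S2: [85/216, 415/1296, 371/1296]

(P^4)[S2 -> S1] = 415/1296

Answer: 415/1296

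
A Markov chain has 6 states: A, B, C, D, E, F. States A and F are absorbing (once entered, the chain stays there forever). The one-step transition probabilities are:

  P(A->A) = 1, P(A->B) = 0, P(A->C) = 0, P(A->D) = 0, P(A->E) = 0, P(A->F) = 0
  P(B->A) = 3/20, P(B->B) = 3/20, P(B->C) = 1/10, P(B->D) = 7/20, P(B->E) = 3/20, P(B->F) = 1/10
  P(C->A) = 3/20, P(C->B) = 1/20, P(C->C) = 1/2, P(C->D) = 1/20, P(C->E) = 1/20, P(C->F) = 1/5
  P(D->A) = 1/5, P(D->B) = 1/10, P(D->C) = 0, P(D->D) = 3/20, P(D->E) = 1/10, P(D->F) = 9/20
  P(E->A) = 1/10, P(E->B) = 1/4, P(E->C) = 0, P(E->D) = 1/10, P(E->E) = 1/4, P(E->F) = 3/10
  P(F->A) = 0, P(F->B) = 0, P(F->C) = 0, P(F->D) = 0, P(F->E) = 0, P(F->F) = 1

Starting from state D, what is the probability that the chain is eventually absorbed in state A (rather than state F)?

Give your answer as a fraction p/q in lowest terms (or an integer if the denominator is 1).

Answer: 292/911

Derivation:
Let a_i = P(absorbed in A | start in state i).
Boundary conditions: a_A = 1, a_F = 0.
For each transient state i, a_i = sum_j P(i->j) * a_j:
  a_B = 3/20*a_A + 3/20*a_B + 1/10*a_C + 7/20*a_D + 3/20*a_E + 1/10*a_F
  a_C = 3/20*a_A + 1/20*a_B + 1/2*a_C + 1/20*a_D + 1/20*a_E + 1/5*a_F
  a_D = 1/5*a_A + 1/10*a_B + 0*a_C + 3/20*a_D + 1/10*a_E + 9/20*a_F
  a_E = 1/10*a_A + 1/4*a_B + 0*a_C + 1/10*a_D + 1/4*a_E + 3/10*a_F

Substituting a_A = 1 and a_F = 0, rearrange to (I - Q) a = r where r[i] = P(i -> A):
  [17/20, -1/10, -7/20, -3/20] . (a_B, a_C, a_D, a_E) = 3/20
  [-1/20, 1/2, -1/20, -1/20] . (a_B, a_C, a_D, a_E) = 3/20
  [-1/10, 0, 17/20, -1/10] . (a_B, a_C, a_D, a_E) = 1/5
  [-1/4, 0, -1/10, 3/4] . (a_B, a_C, a_D, a_E) = 1/10

Solving yields:
  a_B = 3747/9110
  a_C = 737/1822
  a_D = 292/911
  a_E = 2853/9110

Starting state is D, so the absorption probability is a_D = 292/911.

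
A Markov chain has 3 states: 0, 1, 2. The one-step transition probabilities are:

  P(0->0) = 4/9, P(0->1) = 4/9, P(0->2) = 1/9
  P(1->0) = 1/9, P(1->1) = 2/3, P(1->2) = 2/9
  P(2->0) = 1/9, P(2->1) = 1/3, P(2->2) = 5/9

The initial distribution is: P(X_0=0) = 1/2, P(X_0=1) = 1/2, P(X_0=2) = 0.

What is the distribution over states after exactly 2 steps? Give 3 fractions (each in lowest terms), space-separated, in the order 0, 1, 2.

Propagating the distribution step by step (d_{t+1} = d_t * P):
d_0 = (0=1/2, 1=1/2, 2=0)
  d_1[0] = 1/2*4/9 + 1/2*1/9 + 0*1/9 = 5/18
  d_1[1] = 1/2*4/9 + 1/2*2/3 + 0*1/3 = 5/9
  d_1[2] = 1/2*1/9 + 1/2*2/9 + 0*5/9 = 1/6
d_1 = (0=5/18, 1=5/9, 2=1/6)
  d_2[0] = 5/18*4/9 + 5/9*1/9 + 1/6*1/9 = 11/54
  d_2[1] = 5/18*4/9 + 5/9*2/3 + 1/6*1/3 = 89/162
  d_2[2] = 5/18*1/9 + 5/9*2/9 + 1/6*5/9 = 20/81
d_2 = (0=11/54, 1=89/162, 2=20/81)

Answer: 11/54 89/162 20/81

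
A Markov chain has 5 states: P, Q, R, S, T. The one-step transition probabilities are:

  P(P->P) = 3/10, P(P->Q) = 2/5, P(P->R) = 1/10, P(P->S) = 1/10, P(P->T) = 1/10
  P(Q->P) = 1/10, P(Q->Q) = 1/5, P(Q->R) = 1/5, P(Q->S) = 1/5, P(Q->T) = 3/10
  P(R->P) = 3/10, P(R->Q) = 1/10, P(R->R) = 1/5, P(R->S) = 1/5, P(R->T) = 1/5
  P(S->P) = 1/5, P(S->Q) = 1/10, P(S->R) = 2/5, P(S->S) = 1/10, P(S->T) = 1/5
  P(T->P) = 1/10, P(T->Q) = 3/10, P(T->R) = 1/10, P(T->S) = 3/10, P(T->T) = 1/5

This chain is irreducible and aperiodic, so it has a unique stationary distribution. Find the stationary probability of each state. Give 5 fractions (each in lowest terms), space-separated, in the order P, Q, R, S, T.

The stationary distribution satisfies pi = pi * P, i.e.:
  pi_P = 3/10*pi_P + 1/10*pi_Q + 3/10*pi_R + 1/5*pi_S + 1/10*pi_T
  pi_Q = 2/5*pi_P + 1/5*pi_Q + 1/10*pi_R + 1/10*pi_S + 3/10*pi_T
  pi_R = 1/10*pi_P + 1/5*pi_Q + 1/5*pi_R + 2/5*pi_S + 1/10*pi_T
  pi_S = 1/10*pi_P + 1/5*pi_Q + 1/5*pi_R + 1/10*pi_S + 3/10*pi_T
  pi_T = 1/10*pi_P + 3/10*pi_Q + 1/5*pi_R + 1/5*pi_S + 1/5*pi_T
with normalization: pi_P + pi_Q + pi_R + pi_S + pi_T = 1.

Using the first 4 balance equations plus normalization, the linear system A*pi = b is:
  [-7/10, 1/10, 3/10, 1/5, 1/10] . pi = 0
  [2/5, -4/5, 1/10, 1/10, 3/10] . pi = 0
  [1/10, 1/5, -4/5, 2/5, 1/10] . pi = 0
  [1/10, 1/5, 1/5, -9/10, 3/10] . pi = 0
  [1, 1, 1, 1, 1] . pi = 1

Solving yields:
  pi_P = 1983/10070
  pi_Q = 2233/10070
  pi_R = 1979/10070
  pi_S = 918/5035
  pi_T = 2039/10070

Verification (pi * P):
  1983/10070*3/10 + 2233/10070*1/10 + 1979/10070*3/10 + 918/5035*1/5 + 2039/10070*1/10 = 1983/10070 = pi_P  (ok)
  1983/10070*2/5 + 2233/10070*1/5 + 1979/10070*1/10 + 918/5035*1/10 + 2039/10070*3/10 = 2233/10070 = pi_Q  (ok)
  1983/10070*1/10 + 2233/10070*1/5 + 1979/10070*1/5 + 918/5035*2/5 + 2039/10070*1/10 = 1979/10070 = pi_R  (ok)
  1983/10070*1/10 + 2233/10070*1/5 + 1979/10070*1/5 + 918/5035*1/10 + 2039/10070*3/10 = 918/5035 = pi_S  (ok)
  1983/10070*1/10 + 2233/10070*3/10 + 1979/10070*1/5 + 918/5035*1/5 + 2039/10070*1/5 = 2039/10070 = pi_T  (ok)

Answer: 1983/10070 2233/10070 1979/10070 918/5035 2039/10070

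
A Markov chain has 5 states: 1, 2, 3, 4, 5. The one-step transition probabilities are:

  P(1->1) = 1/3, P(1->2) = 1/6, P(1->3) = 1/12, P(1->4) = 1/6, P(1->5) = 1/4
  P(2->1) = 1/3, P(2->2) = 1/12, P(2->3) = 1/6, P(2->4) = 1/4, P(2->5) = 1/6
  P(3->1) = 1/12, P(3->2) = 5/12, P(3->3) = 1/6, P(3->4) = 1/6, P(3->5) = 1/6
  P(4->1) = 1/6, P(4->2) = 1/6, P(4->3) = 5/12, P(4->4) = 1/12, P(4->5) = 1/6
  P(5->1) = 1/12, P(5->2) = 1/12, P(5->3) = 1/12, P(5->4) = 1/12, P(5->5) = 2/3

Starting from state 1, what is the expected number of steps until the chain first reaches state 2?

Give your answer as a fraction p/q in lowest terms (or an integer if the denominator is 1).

Let h_i = expected steps to first reach 2 from state i.
Boundary: h_2 = 0.
First-step equations for the other states:
  h_1 = 1 + 1/3*h_1 + 1/6*h_2 + 1/12*h_3 + 1/6*h_4 + 1/4*h_5
  h_3 = 1 + 1/12*h_1 + 5/12*h_2 + 1/6*h_3 + 1/6*h_4 + 1/6*h_5
  h_4 = 1 + 1/6*h_1 + 1/6*h_2 + 5/12*h_3 + 1/12*h_4 + 1/6*h_5
  h_5 = 1 + 1/12*h_1 + 1/12*h_2 + 1/12*h_3 + 1/12*h_4 + 2/3*h_5

Substituting h_2 = 0 and rearranging gives the linear system (I - Q) h = 1:
  [2/3, -1/12, -1/6, -1/4] . (h_1, h_3, h_4, h_5) = 1
  [-1/12, 5/6, -1/6, -1/6] . (h_1, h_3, h_4, h_5) = 1
  [-1/6, -5/12, 11/12, -1/6] . (h_1, h_3, h_4, h_5) = 1
  [-1/12, -1/12, -1/12, 1/3] . (h_1, h_3, h_4, h_5) = 1

Solving yields:
  h_1 = 2958/497
  h_3 = 2109/497
  h_4 = 2661/497
  h_5 = 489/71

Starting state is 1, so the expected hitting time is h_1 = 2958/497.

Answer: 2958/497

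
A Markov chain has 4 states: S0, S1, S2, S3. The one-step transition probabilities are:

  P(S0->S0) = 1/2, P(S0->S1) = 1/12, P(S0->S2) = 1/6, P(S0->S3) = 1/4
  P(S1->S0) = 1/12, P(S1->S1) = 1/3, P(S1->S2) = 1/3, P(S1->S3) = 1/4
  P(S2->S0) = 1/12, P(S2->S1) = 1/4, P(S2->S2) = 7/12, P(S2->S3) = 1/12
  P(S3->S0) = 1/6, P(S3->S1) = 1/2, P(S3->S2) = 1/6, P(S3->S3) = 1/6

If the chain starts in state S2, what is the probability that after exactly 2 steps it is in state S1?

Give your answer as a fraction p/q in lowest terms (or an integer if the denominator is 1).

Computing P^2 by repeated multiplication:
P^1 =
  S0: [1/2, 1/12, 1/6, 1/4]
  S1: [1/12, 1/3, 1/3, 1/4]
  S2: [1/12, 1/4, 7/12, 1/12]
  S3: [1/6, 1/2, 1/6, 1/6]
P^2 =
  S0: [5/16, 17/72, 1/4, 29/144]
  S1: [5/36, 47/144, 13/36, 25/144]
  S2: [1/8, 5/18, 65/144, 7/48]
  S3: [1/6, 11/36, 23/72, 5/24]

(P^2)[S2 -> S1] = 5/18

Answer: 5/18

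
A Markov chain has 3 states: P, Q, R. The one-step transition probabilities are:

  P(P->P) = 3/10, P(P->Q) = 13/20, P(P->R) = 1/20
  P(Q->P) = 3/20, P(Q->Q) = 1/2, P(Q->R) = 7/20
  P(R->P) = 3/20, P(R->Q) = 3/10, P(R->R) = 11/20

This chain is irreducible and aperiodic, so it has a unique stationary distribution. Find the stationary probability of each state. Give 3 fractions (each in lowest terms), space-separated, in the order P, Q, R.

Answer: 3/17 123/272 101/272

Derivation:
The stationary distribution satisfies pi = pi * P, i.e.:
  pi_P = 3/10*pi_P + 3/20*pi_Q + 3/20*pi_R
  pi_Q = 13/20*pi_P + 1/2*pi_Q + 3/10*pi_R
  pi_R = 1/20*pi_P + 7/20*pi_Q + 11/20*pi_R
with normalization: pi_P + pi_Q + pi_R = 1.

Using the first 2 balance equations plus normalization, the linear system A*pi = b is:
  [-7/10, 3/20, 3/20] . pi = 0
  [13/20, -1/2, 3/10] . pi = 0
  [1, 1, 1] . pi = 1

Solving yields:
  pi_P = 3/17
  pi_Q = 123/272
  pi_R = 101/272

Verification (pi * P):
  3/17*3/10 + 123/272*3/20 + 101/272*3/20 = 3/17 = pi_P  (ok)
  3/17*13/20 + 123/272*1/2 + 101/272*3/10 = 123/272 = pi_Q  (ok)
  3/17*1/20 + 123/272*7/20 + 101/272*11/20 = 101/272 = pi_R  (ok)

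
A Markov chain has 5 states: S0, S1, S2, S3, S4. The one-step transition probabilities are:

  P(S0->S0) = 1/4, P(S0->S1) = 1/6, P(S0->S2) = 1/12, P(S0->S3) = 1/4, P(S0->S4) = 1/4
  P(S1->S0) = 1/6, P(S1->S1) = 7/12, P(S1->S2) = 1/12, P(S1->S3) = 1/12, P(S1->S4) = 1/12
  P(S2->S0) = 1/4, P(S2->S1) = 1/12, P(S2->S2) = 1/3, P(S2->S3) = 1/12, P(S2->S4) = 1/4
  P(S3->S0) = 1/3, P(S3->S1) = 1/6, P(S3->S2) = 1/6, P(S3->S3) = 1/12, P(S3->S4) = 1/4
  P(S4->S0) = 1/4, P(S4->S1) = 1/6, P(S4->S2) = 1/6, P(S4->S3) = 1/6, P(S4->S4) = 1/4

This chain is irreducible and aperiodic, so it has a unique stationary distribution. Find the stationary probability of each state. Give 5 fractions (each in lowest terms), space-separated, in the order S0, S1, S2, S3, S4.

The stationary distribution satisfies pi = pi * P, i.e.:
  pi_S0 = 1/4*pi_S0 + 1/6*pi_S1 + 1/4*pi_S2 + 1/3*pi_S3 + 1/4*pi_S4
  pi_S1 = 1/6*pi_S0 + 7/12*pi_S1 + 1/12*pi_S2 + 1/6*pi_S3 + 1/6*pi_S4
  pi_S2 = 1/12*pi_S0 + 1/12*pi_S1 + 1/3*pi_S2 + 1/6*pi_S3 + 1/6*pi_S4
  pi_S3 = 1/4*pi_S0 + 1/12*pi_S1 + 1/12*pi_S2 + 1/12*pi_S3 + 1/6*pi_S4
  pi_S4 = 1/4*pi_S0 + 1/12*pi_S1 + 1/4*pi_S2 + 1/4*pi_S3 + 1/4*pi_S4
with normalization: pi_S0 + pi_S1 + pi_S2 + pi_S3 + pi_S4 = 1.

Using the first 4 balance equations plus normalization, the linear system A*pi = b is:
  [-3/4, 1/6, 1/4, 1/3, 1/4] . pi = 0
  [1/6, -5/12, 1/12, 1/6, 1/6] . pi = 0
  [1/12, 1/12, -2/3, 1/6, 1/6] . pi = 0
  [1/4, 1/12, 1/12, -11/12, 1/6] . pi = 0
  [1, 1, 1, 1, 1] . pi = 1

Solving yields:
  pi_S0 = 2565/10702
  pi_S1 = 2829/10702
  pi_S2 = 1601/10702
  pi_S3 = 1503/10702
  pi_S4 = 1102/5351

Verification (pi * P):
  2565/10702*1/4 + 2829/10702*1/6 + 1601/10702*1/4 + 1503/10702*1/3 + 1102/5351*1/4 = 2565/10702 = pi_S0  (ok)
  2565/10702*1/6 + 2829/10702*7/12 + 1601/10702*1/12 + 1503/10702*1/6 + 1102/5351*1/6 = 2829/10702 = pi_S1  (ok)
  2565/10702*1/12 + 2829/10702*1/12 + 1601/10702*1/3 + 1503/10702*1/6 + 1102/5351*1/6 = 1601/10702 = pi_S2  (ok)
  2565/10702*1/4 + 2829/10702*1/12 + 1601/10702*1/12 + 1503/10702*1/12 + 1102/5351*1/6 = 1503/10702 = pi_S3  (ok)
  2565/10702*1/4 + 2829/10702*1/12 + 1601/10702*1/4 + 1503/10702*1/4 + 1102/5351*1/4 = 1102/5351 = pi_S4  (ok)

Answer: 2565/10702 2829/10702 1601/10702 1503/10702 1102/5351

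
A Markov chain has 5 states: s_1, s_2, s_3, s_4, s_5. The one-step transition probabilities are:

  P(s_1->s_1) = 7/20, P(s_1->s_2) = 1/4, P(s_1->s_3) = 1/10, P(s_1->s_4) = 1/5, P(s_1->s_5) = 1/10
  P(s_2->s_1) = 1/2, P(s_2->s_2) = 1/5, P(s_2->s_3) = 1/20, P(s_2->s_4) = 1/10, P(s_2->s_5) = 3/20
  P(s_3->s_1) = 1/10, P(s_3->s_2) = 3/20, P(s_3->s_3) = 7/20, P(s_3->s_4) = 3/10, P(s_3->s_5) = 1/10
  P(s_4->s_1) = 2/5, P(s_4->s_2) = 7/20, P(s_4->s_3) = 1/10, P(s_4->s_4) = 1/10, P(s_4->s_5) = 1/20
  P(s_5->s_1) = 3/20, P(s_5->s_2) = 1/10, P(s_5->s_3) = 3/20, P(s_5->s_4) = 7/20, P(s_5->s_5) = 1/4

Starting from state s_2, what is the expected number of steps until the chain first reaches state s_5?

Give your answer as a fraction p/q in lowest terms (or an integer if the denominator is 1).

Answer: 21960/2401

Derivation:
Let h_i = expected steps to first reach s_5 from state i.
Boundary: h_s_5 = 0.
First-step equations for the other states:
  h_s_1 = 1 + 7/20*h_s_1 + 1/4*h_s_2 + 1/10*h_s_3 + 1/5*h_s_4 + 1/10*h_s_5
  h_s_2 = 1 + 1/2*h_s_1 + 1/5*h_s_2 + 1/20*h_s_3 + 1/10*h_s_4 + 3/20*h_s_5
  h_s_3 = 1 + 1/10*h_s_1 + 3/20*h_s_2 + 7/20*h_s_3 + 3/10*h_s_4 + 1/10*h_s_5
  h_s_4 = 1 + 2/5*h_s_1 + 7/20*h_s_2 + 1/10*h_s_3 + 1/10*h_s_4 + 1/20*h_s_5

Substituting h_s_5 = 0 and rearranging gives the linear system (I - Q) h = 1:
  [13/20, -1/4, -1/10, -1/5] . (h_s_1, h_s_2, h_s_3, h_s_4) = 1
  [-1/2, 4/5, -1/20, -1/10] . (h_s_1, h_s_2, h_s_3, h_s_4) = 1
  [-1/10, -3/20, 13/20, -3/10] . (h_s_1, h_s_2, h_s_3, h_s_4) = 1
  [-2/5, -7/20, -1/10, 9/10] . (h_s_1, h_s_2, h_s_3, h_s_4) = 1

Solving yields:
  h_s_1 = 69500/7203
  h_s_2 = 21960/2401
  h_s_3 = 70360/7203
  h_s_4 = 24110/2401

Starting state is s_2, so the expected hitting time is h_s_2 = 21960/2401.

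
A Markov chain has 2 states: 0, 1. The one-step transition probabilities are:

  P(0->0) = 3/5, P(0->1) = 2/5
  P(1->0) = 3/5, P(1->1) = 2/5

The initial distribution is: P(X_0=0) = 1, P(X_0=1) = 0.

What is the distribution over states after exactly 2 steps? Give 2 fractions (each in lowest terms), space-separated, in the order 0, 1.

Propagating the distribution step by step (d_{t+1} = d_t * P):
d_0 = (0=1, 1=0)
  d_1[0] = 1*3/5 + 0*3/5 = 3/5
  d_1[1] = 1*2/5 + 0*2/5 = 2/5
d_1 = (0=3/5, 1=2/5)
  d_2[0] = 3/5*3/5 + 2/5*3/5 = 3/5
  d_2[1] = 3/5*2/5 + 2/5*2/5 = 2/5
d_2 = (0=3/5, 1=2/5)

Answer: 3/5 2/5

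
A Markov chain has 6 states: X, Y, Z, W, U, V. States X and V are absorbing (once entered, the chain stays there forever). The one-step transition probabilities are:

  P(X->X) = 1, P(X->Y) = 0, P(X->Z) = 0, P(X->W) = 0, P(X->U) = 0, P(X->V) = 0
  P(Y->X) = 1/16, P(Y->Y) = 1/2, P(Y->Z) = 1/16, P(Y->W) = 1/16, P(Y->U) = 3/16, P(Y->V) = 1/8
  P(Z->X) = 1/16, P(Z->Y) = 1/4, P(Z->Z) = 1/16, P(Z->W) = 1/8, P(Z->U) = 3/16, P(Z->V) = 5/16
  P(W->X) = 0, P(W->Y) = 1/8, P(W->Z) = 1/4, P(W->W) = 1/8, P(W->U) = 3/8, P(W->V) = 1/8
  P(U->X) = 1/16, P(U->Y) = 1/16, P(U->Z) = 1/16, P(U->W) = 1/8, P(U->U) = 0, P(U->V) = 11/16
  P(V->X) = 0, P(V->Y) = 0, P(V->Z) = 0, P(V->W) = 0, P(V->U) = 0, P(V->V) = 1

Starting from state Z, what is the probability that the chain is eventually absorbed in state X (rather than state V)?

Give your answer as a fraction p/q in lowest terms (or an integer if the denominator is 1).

Let a_i = P(absorbed in X | start in state i).
Boundary conditions: a_X = 1, a_V = 0.
For each transient state i, a_i = sum_j P(i->j) * a_j:
  a_Y = 1/16*a_X + 1/2*a_Y + 1/16*a_Z + 1/16*a_W + 3/16*a_U + 1/8*a_V
  a_Z = 1/16*a_X + 1/4*a_Y + 1/16*a_Z + 1/8*a_W + 3/16*a_U + 5/16*a_V
  a_W = 0*a_X + 1/8*a_Y + 1/4*a_Z + 1/8*a_W + 3/8*a_U + 1/8*a_V
  a_U = 1/16*a_X + 1/16*a_Y + 1/16*a_Z + 1/8*a_W + 0*a_U + 11/16*a_V

Substituting a_X = 1 and a_V = 0, rearrange to (I - Q) a = r where r[i] = P(i -> X):
  [1/2, -1/16, -1/16, -3/16] . (a_Y, a_Z, a_W, a_U) = 1/16
  [-1/4, 15/16, -1/8, -3/16] . (a_Y, a_Z, a_W, a_U) = 1/16
  [-1/8, -1/4, 7/8, -3/8] . (a_Y, a_Z, a_W, a_U) = 0
  [-1/16, -1/16, -1/8, 1] . (a_Y, a_Z, a_W, a_U) = 1/16

Solving yields:
  a_Y = 1021/5224
  a_Z = 803/5224
  a_W = 149/1306
  a_U = 515/5224

Starting state is Z, so the absorption probability is a_Z = 803/5224.

Answer: 803/5224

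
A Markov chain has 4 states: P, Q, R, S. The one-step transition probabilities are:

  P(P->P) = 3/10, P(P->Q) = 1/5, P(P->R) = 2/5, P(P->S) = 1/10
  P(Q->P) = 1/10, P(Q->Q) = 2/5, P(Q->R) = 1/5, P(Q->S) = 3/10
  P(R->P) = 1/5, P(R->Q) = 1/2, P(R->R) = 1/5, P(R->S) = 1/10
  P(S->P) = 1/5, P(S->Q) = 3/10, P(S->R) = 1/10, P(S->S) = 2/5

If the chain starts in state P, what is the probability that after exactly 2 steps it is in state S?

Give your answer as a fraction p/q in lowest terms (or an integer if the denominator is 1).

Computing P^2 by repeated multiplication:
P^1 =
  P: [3/10, 1/5, 2/5, 1/10]
  Q: [1/10, 2/5, 1/5, 3/10]
  R: [1/5, 1/2, 1/5, 1/10]
  S: [1/5, 3/10, 1/10, 2/5]
P^2 =
  P: [21/100, 37/100, 1/4, 17/100]
  Q: [17/100, 37/100, 19/100, 27/100]
  R: [17/100, 37/100, 23/100, 23/100]
  S: [19/100, 33/100, 1/5, 7/25]

(P^2)[P -> S] = 17/100

Answer: 17/100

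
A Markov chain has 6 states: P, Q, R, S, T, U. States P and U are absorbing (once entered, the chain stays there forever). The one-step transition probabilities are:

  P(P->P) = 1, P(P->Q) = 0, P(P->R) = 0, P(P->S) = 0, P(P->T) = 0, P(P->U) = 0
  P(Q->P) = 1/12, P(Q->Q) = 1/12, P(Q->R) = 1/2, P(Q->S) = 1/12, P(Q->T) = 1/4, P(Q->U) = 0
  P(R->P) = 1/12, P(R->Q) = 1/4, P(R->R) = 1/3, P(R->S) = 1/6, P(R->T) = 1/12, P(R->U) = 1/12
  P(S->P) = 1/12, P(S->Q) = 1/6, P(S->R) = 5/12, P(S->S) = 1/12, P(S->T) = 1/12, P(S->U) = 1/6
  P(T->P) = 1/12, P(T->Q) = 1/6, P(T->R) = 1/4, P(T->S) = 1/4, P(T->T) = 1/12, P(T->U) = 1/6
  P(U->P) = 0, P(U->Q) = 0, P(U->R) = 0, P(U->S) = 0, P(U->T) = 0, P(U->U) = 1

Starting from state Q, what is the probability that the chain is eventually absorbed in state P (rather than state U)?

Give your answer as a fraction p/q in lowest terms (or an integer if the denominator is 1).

Answer: 18/35

Derivation:
Let a_i = P(absorbed in P | start in state i).
Boundary conditions: a_P = 1, a_U = 0.
For each transient state i, a_i = sum_j P(i->j) * a_j:
  a_Q = 1/12*a_P + 1/12*a_Q + 1/2*a_R + 1/12*a_S + 1/4*a_T + 0*a_U
  a_R = 1/12*a_P + 1/4*a_Q + 1/3*a_R + 1/6*a_S + 1/12*a_T + 1/12*a_U
  a_S = 1/12*a_P + 1/6*a_Q + 5/12*a_R + 1/12*a_S + 1/12*a_T + 1/6*a_U
  a_T = 1/12*a_P + 1/6*a_Q + 1/4*a_R + 1/4*a_S + 1/12*a_T + 1/6*a_U

Substituting a_P = 1 and a_U = 0, rearrange to (I - Q) a = r where r[i] = P(i -> P):
  [11/12, -1/2, -1/12, -1/4] . (a_Q, a_R, a_S, a_T) = 1/12
  [-1/4, 2/3, -1/6, -1/12] . (a_Q, a_R, a_S, a_T) = 1/12
  [-1/6, -5/12, 11/12, -1/12] . (a_Q, a_R, a_S, a_T) = 1/12
  [-1/6, -1/4, -1/4, 11/12] . (a_Q, a_R, a_S, a_T) = 1/12

Solving yields:
  a_Q = 18/35
  a_R = 44/91
  a_S = 202/455
  a_T = 199/455

Starting state is Q, so the absorption probability is a_Q = 18/35.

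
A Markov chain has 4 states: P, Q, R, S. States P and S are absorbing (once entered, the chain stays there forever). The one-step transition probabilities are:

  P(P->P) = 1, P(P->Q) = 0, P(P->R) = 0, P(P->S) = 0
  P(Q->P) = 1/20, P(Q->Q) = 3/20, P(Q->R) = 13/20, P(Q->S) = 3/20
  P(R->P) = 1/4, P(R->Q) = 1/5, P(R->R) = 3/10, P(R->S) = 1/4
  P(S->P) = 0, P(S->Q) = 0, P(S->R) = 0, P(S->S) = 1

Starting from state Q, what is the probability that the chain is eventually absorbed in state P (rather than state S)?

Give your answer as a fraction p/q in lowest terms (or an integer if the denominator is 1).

Let a_i = P(absorbed in P | start in state i).
Boundary conditions: a_P = 1, a_S = 0.
For each transient state i, a_i = sum_j P(i->j) * a_j:
  a_Q = 1/20*a_P + 3/20*a_Q + 13/20*a_R + 3/20*a_S
  a_R = 1/4*a_P + 1/5*a_Q + 3/10*a_R + 1/4*a_S

Substituting a_P = 1 and a_S = 0, rearrange to (I - Q) a = r where r[i] = P(i -> P):
  [17/20, -13/20] . (a_Q, a_R) = 1/20
  [-1/5, 7/10] . (a_Q, a_R) = 1/4

Solving yields:
  a_Q = 79/186
  a_R = 89/186

Starting state is Q, so the absorption probability is a_Q = 79/186.

Answer: 79/186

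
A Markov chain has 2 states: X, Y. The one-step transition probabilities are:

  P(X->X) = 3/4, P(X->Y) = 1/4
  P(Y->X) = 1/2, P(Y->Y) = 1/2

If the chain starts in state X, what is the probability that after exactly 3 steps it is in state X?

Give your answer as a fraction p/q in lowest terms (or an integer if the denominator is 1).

Computing P^3 by repeated multiplication:
P^1 =
  X: [3/4, 1/4]
  Y: [1/2, 1/2]
P^2 =
  X: [11/16, 5/16]
  Y: [5/8, 3/8]
P^3 =
  X: [43/64, 21/64]
  Y: [21/32, 11/32]

(P^3)[X -> X] = 43/64

Answer: 43/64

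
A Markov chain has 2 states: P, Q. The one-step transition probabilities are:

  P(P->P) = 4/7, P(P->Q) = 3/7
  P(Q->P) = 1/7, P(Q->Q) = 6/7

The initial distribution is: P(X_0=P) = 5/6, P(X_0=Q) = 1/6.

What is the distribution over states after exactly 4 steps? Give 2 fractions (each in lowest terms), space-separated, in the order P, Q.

Propagating the distribution step by step (d_{t+1} = d_t * P):
d_0 = (P=5/6, Q=1/6)
  d_1[P] = 5/6*4/7 + 1/6*1/7 = 1/2
  d_1[Q] = 5/6*3/7 + 1/6*6/7 = 1/2
d_1 = (P=1/2, Q=1/2)
  d_2[P] = 1/2*4/7 + 1/2*1/7 = 5/14
  d_2[Q] = 1/2*3/7 + 1/2*6/7 = 9/14
d_2 = (P=5/14, Q=9/14)
  d_3[P] = 5/14*4/7 + 9/14*1/7 = 29/98
  d_3[Q] = 5/14*3/7 + 9/14*6/7 = 69/98
d_3 = (P=29/98, Q=69/98)
  d_4[P] = 29/98*4/7 + 69/98*1/7 = 185/686
  d_4[Q] = 29/98*3/7 + 69/98*6/7 = 501/686
d_4 = (P=185/686, Q=501/686)

Answer: 185/686 501/686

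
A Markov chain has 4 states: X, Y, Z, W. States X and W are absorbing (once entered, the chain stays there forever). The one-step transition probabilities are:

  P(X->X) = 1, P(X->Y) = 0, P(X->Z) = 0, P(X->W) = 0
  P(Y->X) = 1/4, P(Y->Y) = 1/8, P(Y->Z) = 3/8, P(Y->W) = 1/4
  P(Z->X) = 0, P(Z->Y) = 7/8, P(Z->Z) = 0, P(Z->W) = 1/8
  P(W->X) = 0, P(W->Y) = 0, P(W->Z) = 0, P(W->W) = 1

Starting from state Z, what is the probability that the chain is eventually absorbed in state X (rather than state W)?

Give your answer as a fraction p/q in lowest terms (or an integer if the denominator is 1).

Answer: 2/5

Derivation:
Let a_i = P(absorbed in X | start in state i).
Boundary conditions: a_X = 1, a_W = 0.
For each transient state i, a_i = sum_j P(i->j) * a_j:
  a_Y = 1/4*a_X + 1/8*a_Y + 3/8*a_Z + 1/4*a_W
  a_Z = 0*a_X + 7/8*a_Y + 0*a_Z + 1/8*a_W

Substituting a_X = 1 and a_W = 0, rearrange to (I - Q) a = r where r[i] = P(i -> X):
  [7/8, -3/8] . (a_Y, a_Z) = 1/4
  [-7/8, 1] . (a_Y, a_Z) = 0

Solving yields:
  a_Y = 16/35
  a_Z = 2/5

Starting state is Z, so the absorption probability is a_Z = 2/5.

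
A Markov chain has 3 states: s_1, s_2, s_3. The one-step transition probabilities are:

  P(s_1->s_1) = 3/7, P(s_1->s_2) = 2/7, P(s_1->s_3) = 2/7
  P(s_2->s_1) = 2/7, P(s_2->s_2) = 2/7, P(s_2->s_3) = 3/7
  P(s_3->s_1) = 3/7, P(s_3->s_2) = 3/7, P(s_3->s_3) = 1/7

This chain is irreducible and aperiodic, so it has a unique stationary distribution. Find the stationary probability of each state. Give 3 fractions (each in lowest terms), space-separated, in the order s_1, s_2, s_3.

The stationary distribution satisfies pi = pi * P, i.e.:
  pi_s_1 = 3/7*pi_s_1 + 2/7*pi_s_2 + 3/7*pi_s_3
  pi_s_2 = 2/7*pi_s_1 + 2/7*pi_s_2 + 3/7*pi_s_3
  pi_s_3 = 2/7*pi_s_1 + 3/7*pi_s_2 + 1/7*pi_s_3
with normalization: pi_s_1 + pi_s_2 + pi_s_3 = 1.

Using the first 2 balance equations plus normalization, the linear system A*pi = b is:
  [-4/7, 2/7, 3/7] . pi = 0
  [2/7, -5/7, 3/7] . pi = 0
  [1, 1, 1] . pi = 1

Solving yields:
  pi_s_1 = 21/55
  pi_s_2 = 18/55
  pi_s_3 = 16/55

Verification (pi * P):
  21/55*3/7 + 18/55*2/7 + 16/55*3/7 = 21/55 = pi_s_1  (ok)
  21/55*2/7 + 18/55*2/7 + 16/55*3/7 = 18/55 = pi_s_2  (ok)
  21/55*2/7 + 18/55*3/7 + 16/55*1/7 = 16/55 = pi_s_3  (ok)

Answer: 21/55 18/55 16/55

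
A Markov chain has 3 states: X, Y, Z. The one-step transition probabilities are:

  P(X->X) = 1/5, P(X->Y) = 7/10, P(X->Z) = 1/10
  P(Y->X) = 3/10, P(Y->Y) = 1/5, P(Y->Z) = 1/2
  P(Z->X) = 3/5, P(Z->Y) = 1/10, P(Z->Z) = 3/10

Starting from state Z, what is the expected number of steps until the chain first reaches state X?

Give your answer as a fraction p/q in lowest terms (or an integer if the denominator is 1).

Answer: 30/17

Derivation:
Let h_i = expected steps to first reach X from state i.
Boundary: h_X = 0.
First-step equations for the other states:
  h_Y = 1 + 3/10*h_X + 1/5*h_Y + 1/2*h_Z
  h_Z = 1 + 3/5*h_X + 1/10*h_Y + 3/10*h_Z

Substituting h_X = 0 and rearranging gives the linear system (I - Q) h = 1:
  [4/5, -1/2] . (h_Y, h_Z) = 1
  [-1/10, 7/10] . (h_Y, h_Z) = 1

Solving yields:
  h_Y = 40/17
  h_Z = 30/17

Starting state is Z, so the expected hitting time is h_Z = 30/17.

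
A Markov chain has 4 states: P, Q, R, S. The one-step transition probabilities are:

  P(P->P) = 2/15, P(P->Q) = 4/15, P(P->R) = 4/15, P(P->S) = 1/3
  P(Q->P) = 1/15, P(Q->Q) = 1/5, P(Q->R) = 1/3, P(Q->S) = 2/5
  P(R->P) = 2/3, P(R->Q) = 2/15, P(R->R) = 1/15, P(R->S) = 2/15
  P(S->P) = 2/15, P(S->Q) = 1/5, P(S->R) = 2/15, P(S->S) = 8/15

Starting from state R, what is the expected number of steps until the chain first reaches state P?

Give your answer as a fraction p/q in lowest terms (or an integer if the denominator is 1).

Let h_i = expected steps to first reach P from state i.
Boundary: h_P = 0.
First-step equations for the other states:
  h_Q = 1 + 1/15*h_P + 1/5*h_Q + 1/3*h_R + 2/5*h_S
  h_R = 1 + 2/3*h_P + 2/15*h_Q + 1/15*h_R + 2/15*h_S
  h_S = 1 + 2/15*h_P + 1/5*h_Q + 2/15*h_R + 8/15*h_S

Substituting h_P = 0 and rearranging gives the linear system (I - Q) h = 1:
  [4/5, -1/3, -2/5] . (h_Q, h_R, h_S) = 1
  [-2/15, 14/15, -2/15] . (h_Q, h_R, h_S) = 1
  [-1/5, -2/15, 7/15] . (h_Q, h_R, h_S) = 1

Solving yields:
  h_Q = 75/16
  h_R = 915/376
  h_S = 3645/752

Starting state is R, so the expected hitting time is h_R = 915/376.

Answer: 915/376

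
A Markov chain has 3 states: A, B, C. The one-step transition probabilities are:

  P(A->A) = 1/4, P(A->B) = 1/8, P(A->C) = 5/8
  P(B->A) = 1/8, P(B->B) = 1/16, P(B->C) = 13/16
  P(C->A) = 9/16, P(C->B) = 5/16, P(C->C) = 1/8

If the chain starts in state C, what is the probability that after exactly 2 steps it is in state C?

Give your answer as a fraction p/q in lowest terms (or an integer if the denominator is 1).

Answer: 159/256

Derivation:
Computing P^2 by repeated multiplication:
P^1 =
  A: [1/4, 1/8, 5/8]
  B: [1/8, 1/16, 13/16]
  C: [9/16, 5/16, 1/8]
P^2 =
  A: [55/128, 15/64, 43/128]
  B: [127/256, 35/128, 59/256]
  C: [1/4, 33/256, 159/256]

(P^2)[C -> C] = 159/256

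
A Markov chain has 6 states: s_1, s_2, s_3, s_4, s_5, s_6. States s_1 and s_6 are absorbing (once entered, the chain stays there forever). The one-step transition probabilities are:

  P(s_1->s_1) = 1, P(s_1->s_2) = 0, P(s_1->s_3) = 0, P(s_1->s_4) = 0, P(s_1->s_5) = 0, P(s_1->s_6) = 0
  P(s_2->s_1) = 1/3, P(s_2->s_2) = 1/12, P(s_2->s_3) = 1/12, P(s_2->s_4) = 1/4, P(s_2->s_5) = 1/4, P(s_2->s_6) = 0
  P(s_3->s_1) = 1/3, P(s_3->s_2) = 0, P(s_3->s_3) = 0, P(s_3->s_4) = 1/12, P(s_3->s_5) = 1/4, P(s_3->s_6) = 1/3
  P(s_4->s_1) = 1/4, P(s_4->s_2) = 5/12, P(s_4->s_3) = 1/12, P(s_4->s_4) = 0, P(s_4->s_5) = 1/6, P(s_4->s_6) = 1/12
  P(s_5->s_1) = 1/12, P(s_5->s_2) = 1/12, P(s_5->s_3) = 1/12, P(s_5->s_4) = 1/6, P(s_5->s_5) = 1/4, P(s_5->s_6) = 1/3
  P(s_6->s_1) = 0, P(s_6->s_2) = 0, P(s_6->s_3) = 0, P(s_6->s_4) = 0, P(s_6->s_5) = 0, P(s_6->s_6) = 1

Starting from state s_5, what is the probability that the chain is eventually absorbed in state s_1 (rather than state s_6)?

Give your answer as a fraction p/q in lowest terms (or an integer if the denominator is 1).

Let a_i = P(absorbed in s_1 | start in state i).
Boundary conditions: a_s_1 = 1, a_s_6 = 0.
For each transient state i, a_i = sum_j P(i->j) * a_j:
  a_s_2 = 1/3*a_s_1 + 1/12*a_s_2 + 1/12*a_s_3 + 1/4*a_s_4 + 1/4*a_s_5 + 0*a_s_6
  a_s_3 = 1/3*a_s_1 + 0*a_s_2 + 0*a_s_3 + 1/12*a_s_4 + 1/4*a_s_5 + 1/3*a_s_6
  a_s_4 = 1/4*a_s_1 + 5/12*a_s_2 + 1/12*a_s_3 + 0*a_s_4 + 1/6*a_s_5 + 1/12*a_s_6
  a_s_5 = 1/12*a_s_1 + 1/12*a_s_2 + 1/12*a_s_3 + 1/6*a_s_4 + 1/4*a_s_5 + 1/3*a_s_6

Substituting a_s_1 = 1 and a_s_6 = 0, rearrange to (I - Q) a = r where r[i] = P(i -> s_1):
  [11/12, -1/12, -1/4, -1/4] . (a_s_2, a_s_3, a_s_4, a_s_5) = 1/3
  [0, 1, -1/12, -1/4] . (a_s_2, a_s_3, a_s_4, a_s_5) = 1/3
  [-5/12, -1/12, 1, -1/6] . (a_s_2, a_s_3, a_s_4, a_s_5) = 1/4
  [-1/12, -1/12, -1/6, 3/4] . (a_s_2, a_s_3, a_s_4, a_s_5) = 1/12

Solving yields:
  a_s_2 = 7259/10572
  a_s_3 = 5101/10572
  a_s_4 = 564/881
  a_s_5 = 1013/2643

Starting state is s_5, so the absorption probability is a_s_5 = 1013/2643.

Answer: 1013/2643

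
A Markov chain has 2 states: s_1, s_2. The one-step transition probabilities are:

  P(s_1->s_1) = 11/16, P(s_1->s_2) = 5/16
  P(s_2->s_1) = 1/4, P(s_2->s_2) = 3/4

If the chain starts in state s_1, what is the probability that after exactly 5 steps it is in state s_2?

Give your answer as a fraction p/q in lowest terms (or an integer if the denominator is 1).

Computing P^5 by repeated multiplication:
P^1 =
  s_1: [11/16, 5/16]
  s_2: [1/4, 3/4]
P^2 =
  s_1: [141/256, 115/256]
  s_2: [23/64, 41/64]
P^3 =
  s_1: [2011/4096, 2085/4096]
  s_2: [417/1024, 607/1024]
P^4 =
  s_1: [30461/65536, 35075/65536]
  s_2: [7015/16384, 9369/16384]
P^5 =
  s_1: [475371/1048576, 573205/1048576]
  s_2: [114641/262144, 147503/262144]

(P^5)[s_1 -> s_2] = 573205/1048576

Answer: 573205/1048576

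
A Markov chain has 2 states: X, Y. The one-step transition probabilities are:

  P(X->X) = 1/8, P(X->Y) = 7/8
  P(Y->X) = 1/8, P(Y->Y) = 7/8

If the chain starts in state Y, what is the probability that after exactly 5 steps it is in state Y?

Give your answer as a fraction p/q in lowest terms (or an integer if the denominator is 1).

Computing P^5 by repeated multiplication:
P^1 =
  X: [1/8, 7/8]
  Y: [1/8, 7/8]
P^2 =
  X: [1/8, 7/8]
  Y: [1/8, 7/8]
P^3 =
  X: [1/8, 7/8]
  Y: [1/8, 7/8]
P^4 =
  X: [1/8, 7/8]
  Y: [1/8, 7/8]
P^5 =
  X: [1/8, 7/8]
  Y: [1/8, 7/8]

(P^5)[Y -> Y] = 7/8

Answer: 7/8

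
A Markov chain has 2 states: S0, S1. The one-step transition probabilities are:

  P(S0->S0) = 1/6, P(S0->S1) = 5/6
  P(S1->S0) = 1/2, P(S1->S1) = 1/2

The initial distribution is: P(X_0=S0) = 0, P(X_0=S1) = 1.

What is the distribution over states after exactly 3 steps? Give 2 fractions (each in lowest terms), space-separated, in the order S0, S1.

Propagating the distribution step by step (d_{t+1} = d_t * P):
d_0 = (S0=0, S1=1)
  d_1[S0] = 0*1/6 + 1*1/2 = 1/2
  d_1[S1] = 0*5/6 + 1*1/2 = 1/2
d_1 = (S0=1/2, S1=1/2)
  d_2[S0] = 1/2*1/6 + 1/2*1/2 = 1/3
  d_2[S1] = 1/2*5/6 + 1/2*1/2 = 2/3
d_2 = (S0=1/3, S1=2/3)
  d_3[S0] = 1/3*1/6 + 2/3*1/2 = 7/18
  d_3[S1] = 1/3*5/6 + 2/3*1/2 = 11/18
d_3 = (S0=7/18, S1=11/18)

Answer: 7/18 11/18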